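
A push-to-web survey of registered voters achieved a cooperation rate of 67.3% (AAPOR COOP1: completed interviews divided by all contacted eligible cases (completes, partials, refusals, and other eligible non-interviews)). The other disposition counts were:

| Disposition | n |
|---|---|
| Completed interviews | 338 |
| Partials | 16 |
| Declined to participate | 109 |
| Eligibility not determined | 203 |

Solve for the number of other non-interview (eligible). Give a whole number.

39

COOP1 = 338 / D = 0.673
D = 338 / 0.673 = 502.2
Remaining denominator categories sum to 463
other non-interview (eligible) = 502.2 − 463 ≈ 39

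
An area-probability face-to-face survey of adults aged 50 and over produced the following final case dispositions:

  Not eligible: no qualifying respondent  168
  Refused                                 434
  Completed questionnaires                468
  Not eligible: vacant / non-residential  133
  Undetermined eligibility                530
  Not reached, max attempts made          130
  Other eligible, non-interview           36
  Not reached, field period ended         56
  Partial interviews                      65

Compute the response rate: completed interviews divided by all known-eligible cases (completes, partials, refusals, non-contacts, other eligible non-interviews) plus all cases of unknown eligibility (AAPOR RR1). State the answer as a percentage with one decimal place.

Non-contacts = 56 + 130 = 186
Out of scope = 168 + 133 = 301
Top = 468
Base = 468 + 65 + 434 + 186 + 36 + 530 = 1719
RR1 = 468 / 1719 = 0.2723

27.2%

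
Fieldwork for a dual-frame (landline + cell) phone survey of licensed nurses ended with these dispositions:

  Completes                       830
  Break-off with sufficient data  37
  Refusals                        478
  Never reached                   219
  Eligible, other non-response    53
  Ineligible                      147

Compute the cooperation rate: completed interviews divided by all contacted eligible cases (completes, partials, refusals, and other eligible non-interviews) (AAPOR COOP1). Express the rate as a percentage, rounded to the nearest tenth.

Num = 830
Base = 830 + 37 + 478 + 53 = 1398
COOP1 = 830 / 1398 = 0.5937

59.4%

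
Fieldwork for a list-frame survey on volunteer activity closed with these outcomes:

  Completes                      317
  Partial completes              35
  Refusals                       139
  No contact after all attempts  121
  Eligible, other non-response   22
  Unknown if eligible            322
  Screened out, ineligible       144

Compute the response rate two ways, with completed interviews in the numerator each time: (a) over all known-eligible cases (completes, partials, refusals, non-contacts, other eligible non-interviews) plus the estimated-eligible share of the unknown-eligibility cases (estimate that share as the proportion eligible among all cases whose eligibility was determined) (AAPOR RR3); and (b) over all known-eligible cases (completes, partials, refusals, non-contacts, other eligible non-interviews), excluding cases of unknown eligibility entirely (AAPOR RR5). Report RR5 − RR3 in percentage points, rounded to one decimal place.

Num = 317
Eligible (known) = 317 + 35 + 139 + 121 + 22 = 634
e = 634 / (634 + 144) = 634 / 778 = 0.8149
e × U = 0.8149 × 322 = 262.40
Denom = 634 + 262.40 = 896.40
RR3 = 317 / 896.40 = 0.3536
Denom = 317 + 35 + 139 + 121 + 22 = 634
RR5 = 317 / 634 = 0.5000
Difference = 50.00 − 35.36 = 14.64 percentage points

14.6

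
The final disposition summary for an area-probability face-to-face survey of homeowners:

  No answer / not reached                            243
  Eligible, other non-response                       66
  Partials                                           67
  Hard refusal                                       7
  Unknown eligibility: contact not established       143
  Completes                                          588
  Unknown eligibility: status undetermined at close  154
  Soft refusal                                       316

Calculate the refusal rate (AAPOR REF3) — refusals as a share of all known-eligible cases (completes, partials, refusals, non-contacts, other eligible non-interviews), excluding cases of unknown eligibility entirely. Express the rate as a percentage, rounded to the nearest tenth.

Refusal or break-off = 7 + 316 = 323
Undetermined eligibility = 143 + 154 = 297
Top = 323
Denom = 588 + 67 + 323 + 243 + 66 = 1287
REF3 = 323 / 1287 = 0.2510

25.1%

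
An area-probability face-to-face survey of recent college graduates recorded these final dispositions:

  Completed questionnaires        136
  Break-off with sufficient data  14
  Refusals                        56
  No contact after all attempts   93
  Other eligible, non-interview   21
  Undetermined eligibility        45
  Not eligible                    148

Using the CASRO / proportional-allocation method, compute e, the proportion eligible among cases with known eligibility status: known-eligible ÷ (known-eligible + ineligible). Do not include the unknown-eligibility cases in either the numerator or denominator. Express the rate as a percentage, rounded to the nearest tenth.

Determined eligible → 136 + 14 + 56 + 93 + 21 = 320
e = 320 / (320 + 148) = 320 / 468 = 0.6838

68.4%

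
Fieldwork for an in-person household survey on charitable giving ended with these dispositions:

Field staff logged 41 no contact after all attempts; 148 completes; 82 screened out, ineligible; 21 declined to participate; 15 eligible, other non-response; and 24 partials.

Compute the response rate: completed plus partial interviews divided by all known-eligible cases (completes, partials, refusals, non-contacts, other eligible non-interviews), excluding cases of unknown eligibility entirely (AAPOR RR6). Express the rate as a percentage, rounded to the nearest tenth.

69.1%

Num → 148 + 24 = 172
Denom → 148 + 24 + 21 + 41 + 15 = 249
RR6 = 172 / 249 = 0.6908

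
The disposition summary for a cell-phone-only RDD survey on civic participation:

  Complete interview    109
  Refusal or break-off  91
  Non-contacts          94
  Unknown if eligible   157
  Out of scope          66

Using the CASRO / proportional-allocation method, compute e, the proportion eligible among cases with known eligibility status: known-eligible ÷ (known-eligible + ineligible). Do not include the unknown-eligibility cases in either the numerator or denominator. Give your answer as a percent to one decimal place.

Determined eligible: 109 + 91 + 94 = 294
e = 294 / (294 + 66) = 294 / 360 = 0.8167

81.7%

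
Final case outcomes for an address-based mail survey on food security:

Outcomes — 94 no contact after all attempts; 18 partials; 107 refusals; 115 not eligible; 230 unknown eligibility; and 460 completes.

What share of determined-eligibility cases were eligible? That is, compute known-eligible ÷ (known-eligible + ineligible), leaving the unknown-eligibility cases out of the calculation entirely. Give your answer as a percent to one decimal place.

85.5%

Eligible (known) = 460 + 18 + 107 + 94 = 679
e = 679 / (679 + 115) = 679 / 794 = 0.8552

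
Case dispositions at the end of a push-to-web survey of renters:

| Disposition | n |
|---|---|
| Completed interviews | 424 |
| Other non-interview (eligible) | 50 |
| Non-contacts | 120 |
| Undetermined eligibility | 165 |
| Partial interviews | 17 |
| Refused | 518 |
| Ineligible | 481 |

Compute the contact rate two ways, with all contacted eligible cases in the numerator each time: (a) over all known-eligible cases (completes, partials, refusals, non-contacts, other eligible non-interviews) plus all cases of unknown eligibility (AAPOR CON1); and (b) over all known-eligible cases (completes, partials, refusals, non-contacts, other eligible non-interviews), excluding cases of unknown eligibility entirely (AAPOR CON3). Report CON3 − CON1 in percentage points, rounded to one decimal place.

11.4

Top → 424 + 17 + 518 + 50 = 1009
Denominator → 424 + 17 + 518 + 120 + 50 + 165 = 1294
CON1 = 1009 / 1294 = 0.7798
Denominator → 424 + 17 + 518 + 120 + 50 = 1129
CON3 = 1009 / 1129 = 0.8937
Difference = 89.37 − 77.98 = 11.39 percentage points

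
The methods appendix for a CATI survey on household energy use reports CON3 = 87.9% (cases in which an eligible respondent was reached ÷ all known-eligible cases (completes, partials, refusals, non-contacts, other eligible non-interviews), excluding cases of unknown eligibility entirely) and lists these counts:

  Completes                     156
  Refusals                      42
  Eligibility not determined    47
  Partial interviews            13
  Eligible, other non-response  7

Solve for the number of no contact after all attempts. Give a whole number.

30

Numerator → 156 + 13 + 42 + 7 = 218
CON3 = 218 / D = 0.879
D = 218 / 0.879 = 248.0
Other denominator terms total 218
no contact after all attempts = 248.0 − 218 ≈ 30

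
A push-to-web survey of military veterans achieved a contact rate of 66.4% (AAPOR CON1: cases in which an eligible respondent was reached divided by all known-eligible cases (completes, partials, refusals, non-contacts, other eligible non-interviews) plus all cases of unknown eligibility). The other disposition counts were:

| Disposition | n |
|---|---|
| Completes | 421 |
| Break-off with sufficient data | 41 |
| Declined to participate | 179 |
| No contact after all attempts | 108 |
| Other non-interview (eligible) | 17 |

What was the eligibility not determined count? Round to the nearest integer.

225

Num: 421 + 41 + 179 + 17 = 658
CON1 = 658 / D = 0.664
D = 658 / 0.664 = 991.0
Rest of base = 766
eligibility not determined = 991.0 − 766 ≈ 225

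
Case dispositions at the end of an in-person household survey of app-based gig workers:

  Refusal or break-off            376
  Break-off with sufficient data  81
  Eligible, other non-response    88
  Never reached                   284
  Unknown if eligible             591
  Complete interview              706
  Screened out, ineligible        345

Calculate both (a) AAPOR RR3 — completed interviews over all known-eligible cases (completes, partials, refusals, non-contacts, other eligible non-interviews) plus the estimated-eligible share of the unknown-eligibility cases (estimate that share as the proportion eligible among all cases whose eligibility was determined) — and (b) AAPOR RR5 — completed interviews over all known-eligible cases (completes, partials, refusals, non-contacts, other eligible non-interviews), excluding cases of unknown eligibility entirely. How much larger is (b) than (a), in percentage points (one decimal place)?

11.0

Numerator = 706
Eligible (known) = 706 + 81 + 376 + 284 + 88 = 1535
e = 1535 / (1535 + 345) = 1535 / 1880 = 0.8165
e × U = 0.8165 × 591 = 482.55
Denom = 1535 + 482.55 = 2017.55
RR3 = 706 / 2017.55 = 0.3499
Denom = 706 + 81 + 376 + 284 + 88 = 1535
RR5 = 706 / 1535 = 0.4599
Difference = 45.99 − 34.99 = 11.00 percentage points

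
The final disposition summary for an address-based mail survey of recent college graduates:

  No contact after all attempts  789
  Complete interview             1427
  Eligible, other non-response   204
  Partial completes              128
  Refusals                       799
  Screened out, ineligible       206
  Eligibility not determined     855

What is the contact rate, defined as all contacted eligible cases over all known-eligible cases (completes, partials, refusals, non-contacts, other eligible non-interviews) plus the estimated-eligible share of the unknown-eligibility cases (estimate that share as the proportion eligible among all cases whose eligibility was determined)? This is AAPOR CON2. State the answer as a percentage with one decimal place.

61.6%

Top: 1427 + 128 + 799 + 204 = 2558
Known eligible: 1427 + 128 + 799 + 789 + 204 = 3347
e = 3347 / (3347 + 206) = 3347 / 3553 = 0.9420
Estimated eligible among unknowns: 0.9420 × 855 = 805.41
Denom: 3347 + 805.41 = 4152.41
CON2 = 2558 / 4152.41 = 0.6160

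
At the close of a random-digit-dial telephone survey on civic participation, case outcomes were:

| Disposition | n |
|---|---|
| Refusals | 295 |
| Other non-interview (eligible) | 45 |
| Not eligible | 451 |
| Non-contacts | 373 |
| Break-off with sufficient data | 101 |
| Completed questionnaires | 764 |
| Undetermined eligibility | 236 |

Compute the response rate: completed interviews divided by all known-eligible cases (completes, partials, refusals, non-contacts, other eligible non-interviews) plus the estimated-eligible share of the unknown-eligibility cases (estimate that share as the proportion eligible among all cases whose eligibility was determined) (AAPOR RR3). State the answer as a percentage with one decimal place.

43.4%

Top → 764
Eligible (known) → 764 + 101 + 295 + 373 + 45 = 1578
e = 1578 / (1578 + 451) = 1578 / 2029 = 0.7777
Eligible share of unknowns → 0.7777 × 236 = 183.54
Base → 1578 + 183.54 = 1761.54
RR3 = 764 / 1761.54 = 0.4337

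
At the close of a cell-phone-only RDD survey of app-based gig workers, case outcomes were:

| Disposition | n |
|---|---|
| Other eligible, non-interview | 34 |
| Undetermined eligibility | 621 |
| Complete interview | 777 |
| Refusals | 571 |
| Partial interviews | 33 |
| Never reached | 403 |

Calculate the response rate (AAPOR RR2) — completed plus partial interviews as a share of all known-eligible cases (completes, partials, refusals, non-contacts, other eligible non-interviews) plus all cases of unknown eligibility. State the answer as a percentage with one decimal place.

Num → 777 + 33 = 810
Denominator → 777 + 33 + 571 + 403 + 34 + 621 = 2439
RR2 = 810 / 2439 = 0.3321

33.2%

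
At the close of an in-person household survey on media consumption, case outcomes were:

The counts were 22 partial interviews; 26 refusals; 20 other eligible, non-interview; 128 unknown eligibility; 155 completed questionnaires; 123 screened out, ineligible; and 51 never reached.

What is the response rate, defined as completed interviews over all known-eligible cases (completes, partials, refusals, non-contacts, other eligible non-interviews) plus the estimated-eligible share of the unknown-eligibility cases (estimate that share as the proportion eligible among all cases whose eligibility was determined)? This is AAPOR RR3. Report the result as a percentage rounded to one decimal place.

42.8%

Top: 155
Known eligible: 155 + 22 + 26 + 51 + 20 = 274
e = 274 / (274 + 123) = 274 / 397 = 0.6902
e × U: 0.6902 × 128 = 88.35
Base: 274 + 88.35 = 362.35
RR3 = 155 / 362.35 = 0.4278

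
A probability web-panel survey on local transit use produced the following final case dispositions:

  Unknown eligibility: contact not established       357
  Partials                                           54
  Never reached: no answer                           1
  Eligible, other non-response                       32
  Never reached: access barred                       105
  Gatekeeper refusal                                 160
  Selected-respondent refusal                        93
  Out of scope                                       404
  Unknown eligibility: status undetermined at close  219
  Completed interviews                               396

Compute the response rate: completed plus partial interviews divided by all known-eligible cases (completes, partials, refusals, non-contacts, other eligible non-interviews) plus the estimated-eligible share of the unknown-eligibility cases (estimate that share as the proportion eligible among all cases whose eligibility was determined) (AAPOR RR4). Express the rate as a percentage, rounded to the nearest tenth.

36.6%

Refusal or break-off = 160 + 93 = 253
No answer / not reached = 1 + 105 = 106
Unknown eligibility = 357 + 219 = 576
Numerator: 396 + 54 = 450
Eligible (known): 396 + 54 + 253 + 106 + 32 = 841
e = 841 / (841 + 404) = 841 / 1245 = 0.6755
Estimated eligible among unknowns: 0.6755 × 576 = 389.09
Denominator: 841 + 389.09 = 1230.09
RR4 = 450 / 1230.09 = 0.3658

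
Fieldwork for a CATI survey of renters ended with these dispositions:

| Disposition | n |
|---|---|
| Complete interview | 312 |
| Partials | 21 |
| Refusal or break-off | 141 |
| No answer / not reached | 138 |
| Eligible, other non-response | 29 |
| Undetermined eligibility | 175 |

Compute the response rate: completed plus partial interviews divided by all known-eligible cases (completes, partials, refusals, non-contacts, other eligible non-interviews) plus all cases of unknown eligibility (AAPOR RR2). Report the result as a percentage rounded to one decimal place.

Top → 312 + 21 = 333
Denominator → 312 + 21 + 141 + 138 + 29 + 175 = 816
RR2 = 333 / 816 = 0.4081

40.8%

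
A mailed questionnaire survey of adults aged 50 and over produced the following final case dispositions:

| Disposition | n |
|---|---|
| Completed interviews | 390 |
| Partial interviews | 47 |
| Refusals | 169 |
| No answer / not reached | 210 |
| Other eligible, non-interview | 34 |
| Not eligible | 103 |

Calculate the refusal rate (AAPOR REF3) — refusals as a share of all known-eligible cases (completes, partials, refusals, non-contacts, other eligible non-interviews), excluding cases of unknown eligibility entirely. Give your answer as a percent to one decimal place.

19.9%

Num → 169
Denom → 390 + 47 + 169 + 210 + 34 = 850
REF3 = 169 / 850 = 0.1988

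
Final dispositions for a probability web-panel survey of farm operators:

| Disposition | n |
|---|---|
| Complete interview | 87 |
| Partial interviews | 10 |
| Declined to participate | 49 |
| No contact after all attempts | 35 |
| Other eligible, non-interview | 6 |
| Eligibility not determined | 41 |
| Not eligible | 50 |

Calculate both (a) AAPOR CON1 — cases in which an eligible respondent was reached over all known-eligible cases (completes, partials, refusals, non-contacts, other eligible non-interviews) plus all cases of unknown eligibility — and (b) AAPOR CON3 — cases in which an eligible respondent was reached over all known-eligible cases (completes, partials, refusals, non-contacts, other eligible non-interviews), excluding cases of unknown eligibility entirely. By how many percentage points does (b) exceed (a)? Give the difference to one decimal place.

Top: 87 + 10 + 49 + 6 = 152
Base: 87 + 10 + 49 + 35 + 6 + 41 = 228
CON1 = 152 / 228 = 0.6667
Base: 87 + 10 + 49 + 35 + 6 = 187
CON3 = 152 / 187 = 0.8128
Difference = 81.28 − 66.67 = 14.61 percentage points

14.6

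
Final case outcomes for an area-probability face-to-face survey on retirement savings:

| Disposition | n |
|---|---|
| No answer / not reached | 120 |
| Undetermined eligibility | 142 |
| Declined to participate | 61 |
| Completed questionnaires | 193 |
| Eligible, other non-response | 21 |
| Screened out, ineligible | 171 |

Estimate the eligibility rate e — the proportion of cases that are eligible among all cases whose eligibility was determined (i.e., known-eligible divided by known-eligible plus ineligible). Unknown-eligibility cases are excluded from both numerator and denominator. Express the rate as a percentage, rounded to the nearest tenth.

Determined eligible → 193 + 61 + 120 + 21 = 395
e = 395 / (395 + 171) = 395 / 566 = 0.6979

69.8%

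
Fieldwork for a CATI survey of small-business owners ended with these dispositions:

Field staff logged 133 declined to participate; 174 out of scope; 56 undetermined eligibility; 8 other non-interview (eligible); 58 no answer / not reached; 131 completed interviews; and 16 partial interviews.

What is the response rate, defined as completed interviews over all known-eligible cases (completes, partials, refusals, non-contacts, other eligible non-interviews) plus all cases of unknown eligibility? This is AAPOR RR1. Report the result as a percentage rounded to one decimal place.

Top = 131
Base = 131 + 16 + 133 + 58 + 8 + 56 = 402
RR1 = 131 / 402 = 0.3259

32.6%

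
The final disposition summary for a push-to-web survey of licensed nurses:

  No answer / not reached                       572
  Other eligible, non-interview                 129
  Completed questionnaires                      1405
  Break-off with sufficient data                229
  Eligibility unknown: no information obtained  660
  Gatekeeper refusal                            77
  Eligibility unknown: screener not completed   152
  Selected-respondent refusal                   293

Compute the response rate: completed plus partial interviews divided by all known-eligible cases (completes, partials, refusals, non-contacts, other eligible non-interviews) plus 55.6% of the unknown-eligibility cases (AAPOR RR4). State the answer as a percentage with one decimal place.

Refused = 77 + 293 = 370
Unknown if eligible = 152 + 660 = 812
Numerator = 1405 + 229 = 1634
Known eligible = 1405 + 229 + 370 + 572 + 129 = 2705
Eligible share of unknowns = 0.5560 × 812 = 451.47
Denom = 2705 + 451.47 = 3156.47
RR4 = 1634 / 3156.47 = 0.5177

51.8%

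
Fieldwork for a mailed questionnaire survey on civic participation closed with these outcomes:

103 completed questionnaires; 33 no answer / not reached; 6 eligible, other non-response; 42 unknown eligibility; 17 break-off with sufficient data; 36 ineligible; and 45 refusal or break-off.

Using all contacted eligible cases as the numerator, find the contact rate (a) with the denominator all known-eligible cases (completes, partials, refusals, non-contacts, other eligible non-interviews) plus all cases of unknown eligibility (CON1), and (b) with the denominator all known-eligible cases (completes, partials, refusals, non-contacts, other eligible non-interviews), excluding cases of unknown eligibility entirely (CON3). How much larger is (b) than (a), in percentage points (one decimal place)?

Numerator: 103 + 17 + 45 + 6 = 171
Denom: 103 + 17 + 45 + 33 + 6 + 42 = 246
CON1 = 171 / 246 = 0.6951
Denom: 103 + 17 + 45 + 33 + 6 = 204
CON3 = 171 / 204 = 0.8382
Difference = 83.82 − 69.51 = 14.31 percentage points

14.3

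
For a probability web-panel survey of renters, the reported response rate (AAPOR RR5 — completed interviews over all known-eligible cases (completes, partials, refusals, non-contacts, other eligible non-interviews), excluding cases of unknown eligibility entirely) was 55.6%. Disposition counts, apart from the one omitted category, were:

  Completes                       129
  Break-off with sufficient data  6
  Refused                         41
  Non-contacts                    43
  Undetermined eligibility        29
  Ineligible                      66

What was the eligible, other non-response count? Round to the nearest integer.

RR5 = 129 / D = 0.556
D = 129 / 0.556 = 232.0
Remaining denominator categories sum to 219
eligible, other non-response = 232.0 − 219 ≈ 13

13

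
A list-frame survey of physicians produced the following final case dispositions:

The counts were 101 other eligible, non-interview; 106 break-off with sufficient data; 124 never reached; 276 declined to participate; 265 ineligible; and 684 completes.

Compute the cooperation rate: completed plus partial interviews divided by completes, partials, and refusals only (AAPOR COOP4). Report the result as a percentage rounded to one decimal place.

74.1%

Numerator = 684 + 106 = 790
Base = 684 + 106 + 276 = 1066
COOP4 = 790 / 1066 = 0.7411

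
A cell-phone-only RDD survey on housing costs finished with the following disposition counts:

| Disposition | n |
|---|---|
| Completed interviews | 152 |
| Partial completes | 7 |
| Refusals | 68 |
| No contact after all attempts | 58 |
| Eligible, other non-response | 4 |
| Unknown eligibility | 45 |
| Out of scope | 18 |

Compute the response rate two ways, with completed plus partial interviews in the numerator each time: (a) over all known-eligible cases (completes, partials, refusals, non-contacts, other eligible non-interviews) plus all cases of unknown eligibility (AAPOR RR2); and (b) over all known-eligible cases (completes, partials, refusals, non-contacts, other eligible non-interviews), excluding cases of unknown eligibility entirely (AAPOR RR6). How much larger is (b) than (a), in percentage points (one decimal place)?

Top = 152 + 7 = 159
Denominator = 152 + 7 + 68 + 58 + 4 + 45 = 334
RR2 = 159 / 334 = 0.4760
Denominator = 152 + 7 + 68 + 58 + 4 = 289
RR6 = 159 / 289 = 0.5502
Difference = 55.02 − 47.60 = 7.42 percentage points

7.4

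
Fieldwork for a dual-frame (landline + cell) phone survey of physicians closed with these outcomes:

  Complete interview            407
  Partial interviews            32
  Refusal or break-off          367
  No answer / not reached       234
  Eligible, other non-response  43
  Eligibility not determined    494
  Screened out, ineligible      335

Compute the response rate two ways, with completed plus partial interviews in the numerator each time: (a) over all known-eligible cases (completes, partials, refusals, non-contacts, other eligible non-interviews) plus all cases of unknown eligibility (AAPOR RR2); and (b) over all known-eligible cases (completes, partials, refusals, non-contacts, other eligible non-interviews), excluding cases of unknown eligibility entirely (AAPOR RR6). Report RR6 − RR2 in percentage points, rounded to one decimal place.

12.7

Num → 407 + 32 = 439
Denom → 407 + 32 + 367 + 234 + 43 + 494 = 1577
RR2 = 439 / 1577 = 0.2784
Denom → 407 + 32 + 367 + 234 + 43 = 1083
RR6 = 439 / 1083 = 0.4054
Difference = 40.54 − 27.84 = 12.70 percentage points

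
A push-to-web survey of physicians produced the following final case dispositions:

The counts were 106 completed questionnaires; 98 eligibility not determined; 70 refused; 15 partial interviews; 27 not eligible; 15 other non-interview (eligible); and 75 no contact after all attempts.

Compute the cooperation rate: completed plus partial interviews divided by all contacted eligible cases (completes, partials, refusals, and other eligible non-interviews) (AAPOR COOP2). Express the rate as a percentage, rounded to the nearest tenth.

Top → 106 + 15 = 121
Denominator → 106 + 15 + 70 + 15 = 206
COOP2 = 121 / 206 = 0.5874

58.7%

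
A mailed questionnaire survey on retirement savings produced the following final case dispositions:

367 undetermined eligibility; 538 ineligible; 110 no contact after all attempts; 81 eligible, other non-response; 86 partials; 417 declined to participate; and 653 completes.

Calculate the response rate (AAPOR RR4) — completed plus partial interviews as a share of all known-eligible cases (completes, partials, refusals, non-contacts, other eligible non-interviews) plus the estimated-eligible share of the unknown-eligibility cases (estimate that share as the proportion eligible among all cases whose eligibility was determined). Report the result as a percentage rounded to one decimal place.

45.9%

Top: 653 + 86 = 739
Known eligible: 653 + 86 + 417 + 110 + 81 = 1347
e = 1347 / (1347 + 538) = 1347 / 1885 = 0.7146
Eligible share of unknowns: 0.7146 × 367 = 262.26
Denominator: 1347 + 262.26 = 1609.26
RR4 = 739 / 1609.26 = 0.4592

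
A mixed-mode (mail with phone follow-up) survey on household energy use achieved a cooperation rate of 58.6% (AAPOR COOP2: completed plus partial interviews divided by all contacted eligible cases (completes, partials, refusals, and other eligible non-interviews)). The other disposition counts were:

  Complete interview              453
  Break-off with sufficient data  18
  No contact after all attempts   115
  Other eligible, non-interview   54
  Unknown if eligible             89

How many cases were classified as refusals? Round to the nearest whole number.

Top: 453 + 18 = 471
COOP2 = 471 / D = 0.586
D = 471 / 0.586 = 803.8
Other denominator terms total 525
refusals = 803.8 − 525 ≈ 279

279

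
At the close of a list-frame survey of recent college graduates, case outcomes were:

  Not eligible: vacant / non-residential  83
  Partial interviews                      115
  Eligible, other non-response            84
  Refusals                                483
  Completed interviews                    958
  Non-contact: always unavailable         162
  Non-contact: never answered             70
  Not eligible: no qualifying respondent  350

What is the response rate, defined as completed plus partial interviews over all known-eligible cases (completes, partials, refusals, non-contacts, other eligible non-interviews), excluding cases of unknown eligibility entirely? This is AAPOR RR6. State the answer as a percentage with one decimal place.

57.3%

No contact after all attempts = 70 + 162 = 232
Screened out, ineligible = 350 + 83 = 433
Top → 958 + 115 = 1073
Denom → 958 + 115 + 483 + 232 + 84 = 1872
RR6 = 1073 / 1872 = 0.5732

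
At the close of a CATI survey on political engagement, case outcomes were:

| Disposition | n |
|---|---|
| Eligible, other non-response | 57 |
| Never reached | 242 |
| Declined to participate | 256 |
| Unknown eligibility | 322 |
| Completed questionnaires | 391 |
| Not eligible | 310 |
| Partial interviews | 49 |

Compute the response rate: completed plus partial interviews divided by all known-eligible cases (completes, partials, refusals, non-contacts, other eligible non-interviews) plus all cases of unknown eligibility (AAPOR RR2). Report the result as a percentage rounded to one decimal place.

33.4%

Num = 391 + 49 = 440
Base = 391 + 49 + 256 + 242 + 57 + 322 = 1317
RR2 = 440 / 1317 = 0.3341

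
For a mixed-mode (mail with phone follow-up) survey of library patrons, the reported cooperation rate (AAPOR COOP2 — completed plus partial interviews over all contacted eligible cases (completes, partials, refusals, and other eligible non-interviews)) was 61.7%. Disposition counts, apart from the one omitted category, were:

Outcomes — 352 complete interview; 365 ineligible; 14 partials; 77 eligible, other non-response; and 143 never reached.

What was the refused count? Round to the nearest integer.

150

Top → 352 + 14 = 366
COOP2 = 366 / D = 0.617
D = 366 / 0.617 = 593.2
Other denominator terms total 443
refused = 593.2 − 443 ≈ 150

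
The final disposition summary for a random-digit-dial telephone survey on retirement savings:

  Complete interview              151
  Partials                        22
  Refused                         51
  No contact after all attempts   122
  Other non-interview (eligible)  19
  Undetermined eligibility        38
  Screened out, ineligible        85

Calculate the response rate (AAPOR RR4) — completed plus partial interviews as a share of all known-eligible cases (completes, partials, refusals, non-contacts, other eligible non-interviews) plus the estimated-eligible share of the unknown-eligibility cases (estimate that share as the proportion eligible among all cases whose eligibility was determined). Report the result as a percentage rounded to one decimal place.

Top = 151 + 22 = 173
Determined eligible = 151 + 22 + 51 + 122 + 19 = 365
e = 365 / (365 + 85) = 365 / 450 = 0.8111
e × U = 0.8111 × 38 = 30.82
Base = 365 + 30.82 = 395.82
RR4 = 173 / 395.82 = 0.4371

43.7%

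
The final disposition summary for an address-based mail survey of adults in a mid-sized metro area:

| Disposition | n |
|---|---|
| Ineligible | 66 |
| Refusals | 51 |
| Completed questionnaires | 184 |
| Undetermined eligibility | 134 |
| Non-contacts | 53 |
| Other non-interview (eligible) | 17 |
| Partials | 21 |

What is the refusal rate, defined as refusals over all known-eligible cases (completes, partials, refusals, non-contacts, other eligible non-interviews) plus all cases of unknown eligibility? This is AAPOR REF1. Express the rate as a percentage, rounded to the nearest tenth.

Num → 51
Denominator → 184 + 21 + 51 + 53 + 17 + 134 = 460
REF1 = 51 / 460 = 0.1109

11.1%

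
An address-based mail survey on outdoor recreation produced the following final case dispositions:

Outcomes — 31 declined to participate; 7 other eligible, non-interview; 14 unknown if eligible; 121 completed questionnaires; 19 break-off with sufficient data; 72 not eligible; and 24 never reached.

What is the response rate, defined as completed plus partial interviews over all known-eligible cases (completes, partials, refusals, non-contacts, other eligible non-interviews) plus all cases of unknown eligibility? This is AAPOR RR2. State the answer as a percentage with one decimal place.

64.8%

Top: 121 + 19 = 140
Base: 121 + 19 + 31 + 24 + 7 + 14 = 216
RR2 = 140 / 216 = 0.6481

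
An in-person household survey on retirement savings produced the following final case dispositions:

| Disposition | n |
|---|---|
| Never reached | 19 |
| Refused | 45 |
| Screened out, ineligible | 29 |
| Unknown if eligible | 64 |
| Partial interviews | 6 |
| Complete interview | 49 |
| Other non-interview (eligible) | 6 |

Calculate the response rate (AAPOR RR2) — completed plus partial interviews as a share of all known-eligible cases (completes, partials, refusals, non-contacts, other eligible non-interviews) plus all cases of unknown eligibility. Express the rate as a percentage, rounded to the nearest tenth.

Numerator → 49 + 6 = 55
Base → 49 + 6 + 45 + 19 + 6 + 64 = 189
RR2 = 55 / 189 = 0.2910

29.1%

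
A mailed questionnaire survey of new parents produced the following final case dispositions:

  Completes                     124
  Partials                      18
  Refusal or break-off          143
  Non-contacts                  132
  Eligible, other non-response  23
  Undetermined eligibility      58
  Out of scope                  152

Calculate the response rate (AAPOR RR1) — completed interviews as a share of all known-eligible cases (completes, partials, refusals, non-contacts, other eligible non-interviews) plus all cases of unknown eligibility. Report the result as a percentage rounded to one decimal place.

Num → 124
Denom → 124 + 18 + 143 + 132 + 23 + 58 = 498
RR1 = 124 / 498 = 0.2490

24.9%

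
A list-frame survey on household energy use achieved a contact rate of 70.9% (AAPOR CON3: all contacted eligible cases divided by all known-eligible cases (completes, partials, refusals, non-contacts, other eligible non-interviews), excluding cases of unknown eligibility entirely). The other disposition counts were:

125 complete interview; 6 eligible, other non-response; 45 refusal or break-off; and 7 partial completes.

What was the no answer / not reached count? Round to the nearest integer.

Num = 125 + 7 + 45 + 6 = 183
CON3 = 183 / D = 0.709
D = 183 / 0.709 = 258.1
Remaining denominator categories sum to 183
no answer / not reached = 258.1 − 183 ≈ 75

75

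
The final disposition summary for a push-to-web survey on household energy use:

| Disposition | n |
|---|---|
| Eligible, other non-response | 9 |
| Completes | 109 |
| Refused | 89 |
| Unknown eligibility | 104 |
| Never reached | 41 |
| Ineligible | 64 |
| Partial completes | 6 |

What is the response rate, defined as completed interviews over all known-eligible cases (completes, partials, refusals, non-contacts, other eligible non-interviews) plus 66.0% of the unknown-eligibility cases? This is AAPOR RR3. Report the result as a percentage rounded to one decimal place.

Numerator: 109
Determined eligible: 109 + 6 + 89 + 41 + 9 = 254
Eligible share of unknowns: 0.6600 × 104 = 68.64
Base: 254 + 68.64 = 322.64
RR3 = 109 / 322.64 = 0.3378

33.8%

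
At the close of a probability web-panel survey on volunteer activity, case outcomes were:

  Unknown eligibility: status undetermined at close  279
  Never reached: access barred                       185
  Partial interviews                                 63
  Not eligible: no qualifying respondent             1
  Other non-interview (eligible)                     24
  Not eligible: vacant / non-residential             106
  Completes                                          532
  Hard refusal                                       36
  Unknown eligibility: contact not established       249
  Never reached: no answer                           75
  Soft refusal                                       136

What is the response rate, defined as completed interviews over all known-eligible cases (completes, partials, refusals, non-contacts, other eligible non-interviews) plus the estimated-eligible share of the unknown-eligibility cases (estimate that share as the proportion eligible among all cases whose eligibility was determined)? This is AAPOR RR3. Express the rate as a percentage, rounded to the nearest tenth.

Declined to participate = 36 + 136 = 172
Non-contacts = 75 + 185 = 260
Unknown eligibility = 249 + 279 = 528
Not eligible = 1 + 106 = 107
Num = 532
Determined eligible = 532 + 63 + 172 + 260 + 24 = 1051
e = 1051 / (1051 + 107) = 1051 / 1158 = 0.9076
Estimated eligible among unknowns = 0.9076 × 528 = 479.21
Base = 1051 + 479.21 = 1530.21
RR3 = 532 / 1530.21 = 0.3477

34.8%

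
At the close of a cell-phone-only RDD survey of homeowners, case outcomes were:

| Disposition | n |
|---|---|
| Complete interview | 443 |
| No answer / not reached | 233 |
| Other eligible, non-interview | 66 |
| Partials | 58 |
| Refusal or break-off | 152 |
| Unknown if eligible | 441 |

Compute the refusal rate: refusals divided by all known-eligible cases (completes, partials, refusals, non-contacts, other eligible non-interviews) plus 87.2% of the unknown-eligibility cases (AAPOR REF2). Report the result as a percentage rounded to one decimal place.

11.4%

Numerator: 152
Known eligible: 443 + 58 + 152 + 233 + 66 = 952
Eligible share of unknowns: 0.8720 × 441 = 384.55
Base: 952 + 384.55 = 1336.55
REF2 = 152 / 1336.55 = 0.1137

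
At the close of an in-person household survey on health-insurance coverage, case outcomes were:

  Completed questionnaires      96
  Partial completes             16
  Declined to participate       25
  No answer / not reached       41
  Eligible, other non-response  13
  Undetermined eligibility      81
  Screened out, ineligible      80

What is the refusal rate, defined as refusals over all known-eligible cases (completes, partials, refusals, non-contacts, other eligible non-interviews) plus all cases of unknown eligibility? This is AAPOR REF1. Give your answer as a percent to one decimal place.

9.2%

Num = 25
Base = 96 + 16 + 25 + 41 + 13 + 81 = 272
REF1 = 25 / 272 = 0.0919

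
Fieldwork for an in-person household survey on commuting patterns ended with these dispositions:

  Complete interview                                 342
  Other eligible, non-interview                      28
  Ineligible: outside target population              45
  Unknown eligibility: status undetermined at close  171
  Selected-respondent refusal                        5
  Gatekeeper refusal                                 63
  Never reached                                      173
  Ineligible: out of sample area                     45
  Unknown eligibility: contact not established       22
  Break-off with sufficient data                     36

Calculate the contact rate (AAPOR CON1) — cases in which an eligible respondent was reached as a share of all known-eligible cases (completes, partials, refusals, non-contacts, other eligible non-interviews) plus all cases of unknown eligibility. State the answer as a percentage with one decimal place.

56.4%

Declined to participate = 63 + 5 = 68
Unknown eligibility = 22 + 171 = 193
Out of scope = 45 + 45 = 90
Top: 342 + 36 + 68 + 28 = 474
Base: 342 + 36 + 68 + 173 + 28 + 193 = 840
CON1 = 474 / 840 = 0.5643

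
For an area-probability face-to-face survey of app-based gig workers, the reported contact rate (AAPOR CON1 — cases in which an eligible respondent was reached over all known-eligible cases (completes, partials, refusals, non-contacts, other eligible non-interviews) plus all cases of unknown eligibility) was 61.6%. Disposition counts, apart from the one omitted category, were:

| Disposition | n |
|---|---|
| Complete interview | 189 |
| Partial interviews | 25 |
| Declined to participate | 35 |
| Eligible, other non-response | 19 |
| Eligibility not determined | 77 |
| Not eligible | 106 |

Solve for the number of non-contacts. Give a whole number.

90

Num: 189 + 25 + 35 + 19 = 268
CON1 = 268 / D = 0.616
D = 268 / 0.616 = 435.1
Remaining denominator categories sum to 345
non-contacts = 435.1 − 345 ≈ 90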